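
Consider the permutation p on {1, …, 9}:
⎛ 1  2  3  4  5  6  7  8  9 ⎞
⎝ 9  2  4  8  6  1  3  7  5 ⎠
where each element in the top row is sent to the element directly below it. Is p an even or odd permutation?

even

In disjoint-cycle form the cycle lengths are 4, 4, 1.
A cycle of length ℓ contributes ℓ−1 transpositions, so p is a product of 3 + 3 = 6 transpositions — even.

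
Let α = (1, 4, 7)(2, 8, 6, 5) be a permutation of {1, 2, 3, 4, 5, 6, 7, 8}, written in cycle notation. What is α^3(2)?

5

2 lies in the 4-cycle (2, 8, 6, 5).
Stepping 3 places around the cycle: 2 → 8 → 6 → 5.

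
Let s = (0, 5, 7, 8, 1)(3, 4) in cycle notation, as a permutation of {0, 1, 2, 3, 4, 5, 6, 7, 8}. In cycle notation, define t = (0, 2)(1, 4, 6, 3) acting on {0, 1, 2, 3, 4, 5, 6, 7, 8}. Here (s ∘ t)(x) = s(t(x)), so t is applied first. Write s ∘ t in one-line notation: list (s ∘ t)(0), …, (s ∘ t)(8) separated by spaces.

2 3 5 0 6 7 4 8 1

For each element, apply t then s: 0 → 2 → 2; 1 → 4 → 3; 2 → 0 → 5; 3 → 1 → 0; 4 → 6 → 6; 5 → 5 → 7; 6 → 3 → 4; 7 → 7 → 8; 8 → 8 → 1.
So s ∘ t in one-line form is 2 3 5 0 6 7 4 8 1.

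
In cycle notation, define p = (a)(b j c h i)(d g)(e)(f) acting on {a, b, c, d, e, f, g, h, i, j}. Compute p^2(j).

j lies in the 5-cycle (b j c h i).
Stepping 2 places around the cycle: j → c → h.

h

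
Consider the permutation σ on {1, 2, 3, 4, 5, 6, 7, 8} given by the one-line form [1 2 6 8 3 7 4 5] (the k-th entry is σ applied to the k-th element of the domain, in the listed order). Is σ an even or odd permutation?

odd

In disjoint-cycle form the cycle lengths are 6, 1, 1.
A cycle of length ℓ contributes ℓ−1 transpositions, so σ is a product of 5 transpositions — odd.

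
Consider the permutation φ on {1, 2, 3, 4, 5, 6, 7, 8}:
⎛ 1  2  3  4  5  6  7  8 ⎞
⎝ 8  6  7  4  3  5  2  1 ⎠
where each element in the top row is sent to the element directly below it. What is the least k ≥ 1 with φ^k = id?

Writing φ as disjoint cycles, the cycle lengths are 5, 2, 1.
The order is lcm(5, 2) = 10.

10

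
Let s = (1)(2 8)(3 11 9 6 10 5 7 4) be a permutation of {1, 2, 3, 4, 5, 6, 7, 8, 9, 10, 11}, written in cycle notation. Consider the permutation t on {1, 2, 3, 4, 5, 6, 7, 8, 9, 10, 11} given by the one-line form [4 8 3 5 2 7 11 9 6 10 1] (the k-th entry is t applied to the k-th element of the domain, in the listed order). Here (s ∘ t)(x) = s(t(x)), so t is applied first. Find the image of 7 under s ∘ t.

t(7) = 11, then s(11) = 9; composing gives (s ∘ t)(7) = 9.

9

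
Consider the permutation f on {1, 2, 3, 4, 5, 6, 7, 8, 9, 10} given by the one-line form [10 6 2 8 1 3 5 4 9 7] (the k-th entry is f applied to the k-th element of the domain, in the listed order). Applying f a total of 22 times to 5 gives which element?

10

Tracing 5 → 1 → … returns to 5 after 4 steps, so 5 lies in a 4-cycle (1, 10, 7, 5).
On a 4-cycle, f^4 is the identity, so f^22 = f^2 there (22 ≡ 2 mod 4).
Advancing 2 steps from 5: 5 → 1 → 10.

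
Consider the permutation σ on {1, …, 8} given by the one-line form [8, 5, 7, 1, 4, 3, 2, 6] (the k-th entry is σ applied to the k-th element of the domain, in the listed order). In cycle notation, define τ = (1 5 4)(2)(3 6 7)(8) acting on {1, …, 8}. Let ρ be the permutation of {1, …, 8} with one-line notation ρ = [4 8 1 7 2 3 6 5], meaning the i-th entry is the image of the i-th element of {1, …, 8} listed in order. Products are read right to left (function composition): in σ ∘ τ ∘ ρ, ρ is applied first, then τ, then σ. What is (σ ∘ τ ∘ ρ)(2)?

6

(σ ∘ τ ∘ ρ)(2) = σ(τ(ρ(2))). ρ(2) = 8, then τ(8) = 8, then σ(8) = 6, so the result is 6.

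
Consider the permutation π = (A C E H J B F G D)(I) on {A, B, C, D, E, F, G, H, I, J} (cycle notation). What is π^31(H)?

G

H lies in the 9-cycle (A C E H J B F G D).
On a 9-cycle, π^9 is the identity, so π^31 = π^4 there (31 ≡ 4 mod 9).
Stepping 4 places around the cycle: H → J → B → F → G.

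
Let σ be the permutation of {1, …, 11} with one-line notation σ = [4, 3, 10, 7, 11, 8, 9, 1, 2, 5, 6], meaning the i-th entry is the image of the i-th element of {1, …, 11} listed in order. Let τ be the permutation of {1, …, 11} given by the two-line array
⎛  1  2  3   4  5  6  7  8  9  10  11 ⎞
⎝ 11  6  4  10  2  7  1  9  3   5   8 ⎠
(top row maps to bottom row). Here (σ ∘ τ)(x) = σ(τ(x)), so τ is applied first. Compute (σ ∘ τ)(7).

4

τ(7) = 1, then σ(1) = 4; composing gives (σ ∘ τ)(7) = 4.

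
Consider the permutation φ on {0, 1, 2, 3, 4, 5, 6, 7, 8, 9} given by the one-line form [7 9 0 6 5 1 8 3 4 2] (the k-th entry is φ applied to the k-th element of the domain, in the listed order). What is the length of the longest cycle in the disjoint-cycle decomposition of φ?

10

Decomposing into disjoint cycles gives (0, 7, 3, 6, 8, 4, 5, 1, 9, 2); the longest has length 10.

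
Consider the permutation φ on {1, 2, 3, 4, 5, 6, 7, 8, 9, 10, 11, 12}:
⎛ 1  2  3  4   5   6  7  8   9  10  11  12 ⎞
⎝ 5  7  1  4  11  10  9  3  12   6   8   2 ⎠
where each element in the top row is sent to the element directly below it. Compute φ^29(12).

2

Tracing 12 → 2 → … returns to 12 after 4 steps, so 12 lies in a 4-cycle (2, 7, 9, 12).
Powers repeat with period 4 on this cycle, and 29 mod 4 = 1, so φ^29(12) = φ^1(12).
Advancing 1 step from 12: 12 → 2.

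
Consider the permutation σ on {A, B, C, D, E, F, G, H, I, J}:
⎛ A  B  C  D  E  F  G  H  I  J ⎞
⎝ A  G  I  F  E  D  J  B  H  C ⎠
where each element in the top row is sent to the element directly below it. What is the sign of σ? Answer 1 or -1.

In disjoint-cycle form the cycle lengths are 6, 2, 1, 1.
A cycle of length ℓ contributes ℓ−1 transpositions, so σ is a product of 5 + 1 = 6 transpositions — even.

1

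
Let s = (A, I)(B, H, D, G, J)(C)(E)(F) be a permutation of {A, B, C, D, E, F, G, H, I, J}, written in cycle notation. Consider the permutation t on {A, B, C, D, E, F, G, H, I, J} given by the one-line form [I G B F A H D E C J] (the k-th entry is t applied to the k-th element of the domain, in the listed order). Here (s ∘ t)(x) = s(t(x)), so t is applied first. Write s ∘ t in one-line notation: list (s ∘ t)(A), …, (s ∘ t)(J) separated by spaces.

A J H F I D G E C B

Chase each element through t then s: A → I → A; B → G → J; C → B → H; D → F → F; E → A → I; F → H → D; G → D → G; H → E → E; I → C → C; J → J → B.
Collecting the images, s ∘ t = [A J H F I D G E C B].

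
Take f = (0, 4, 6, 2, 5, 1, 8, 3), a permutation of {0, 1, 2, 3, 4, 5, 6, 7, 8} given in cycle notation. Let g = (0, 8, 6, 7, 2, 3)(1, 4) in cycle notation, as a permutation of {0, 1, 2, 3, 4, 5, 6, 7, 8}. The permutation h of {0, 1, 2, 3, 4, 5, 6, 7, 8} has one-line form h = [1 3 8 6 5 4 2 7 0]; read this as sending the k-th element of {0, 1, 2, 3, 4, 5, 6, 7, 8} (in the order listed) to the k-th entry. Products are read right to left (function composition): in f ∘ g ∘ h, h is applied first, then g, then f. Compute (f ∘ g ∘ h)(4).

1

(f ∘ g ∘ h)(4) = f(g(h(4))). h(4) = 5, then g(5) = 5, then f(5) = 1, so the result is 1.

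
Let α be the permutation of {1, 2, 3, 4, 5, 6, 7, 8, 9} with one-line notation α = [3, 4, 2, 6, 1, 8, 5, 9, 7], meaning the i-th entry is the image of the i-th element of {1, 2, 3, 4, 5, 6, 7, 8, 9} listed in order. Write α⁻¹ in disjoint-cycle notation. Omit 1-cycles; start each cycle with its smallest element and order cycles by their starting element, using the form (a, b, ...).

The cycle decomposition of α is (1, 3, 2, 4, 6, 8, 9, 7, 5).
Reversing each cycle (and rotating so the smallest element leads) gives α⁻¹ = (1, 5, 7, 9, 8, 6, 4, 2, 3).

(1, 5, 7, 9, 8, 6, 4, 2, 3)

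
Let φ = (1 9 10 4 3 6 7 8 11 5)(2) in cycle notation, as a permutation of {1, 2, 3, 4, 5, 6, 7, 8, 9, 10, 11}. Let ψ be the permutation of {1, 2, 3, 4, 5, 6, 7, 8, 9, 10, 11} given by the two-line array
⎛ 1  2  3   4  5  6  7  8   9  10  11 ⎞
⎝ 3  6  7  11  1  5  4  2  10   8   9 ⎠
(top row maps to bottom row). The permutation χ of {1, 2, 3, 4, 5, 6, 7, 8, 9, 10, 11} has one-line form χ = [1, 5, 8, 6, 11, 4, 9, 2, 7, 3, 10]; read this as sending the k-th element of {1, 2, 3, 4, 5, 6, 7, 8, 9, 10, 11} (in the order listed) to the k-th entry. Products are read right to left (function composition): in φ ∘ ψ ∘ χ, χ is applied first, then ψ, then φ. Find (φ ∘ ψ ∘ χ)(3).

Apply the permutations in order: χ(3) = 8, then ψ(8) = 2, then φ(2) = 2. So (φ ∘ ψ ∘ χ)(3) = 2.

2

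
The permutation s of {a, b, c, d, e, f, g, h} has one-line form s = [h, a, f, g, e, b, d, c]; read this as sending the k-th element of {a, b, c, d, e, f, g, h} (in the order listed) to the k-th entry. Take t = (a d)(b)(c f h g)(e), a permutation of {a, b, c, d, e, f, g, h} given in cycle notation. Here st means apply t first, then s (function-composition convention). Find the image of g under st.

t(g) = c, then s(c) = f; composing gives (st)(g) = f.

f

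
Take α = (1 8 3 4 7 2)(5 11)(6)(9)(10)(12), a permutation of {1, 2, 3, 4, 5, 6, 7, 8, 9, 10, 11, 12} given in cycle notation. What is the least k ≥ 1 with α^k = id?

6

The disjoint cycles have lengths 6, 2, 1, 1, 1, 1.
Since disjoint cycles commute, ord(α) = lcm(6, 2) = 6.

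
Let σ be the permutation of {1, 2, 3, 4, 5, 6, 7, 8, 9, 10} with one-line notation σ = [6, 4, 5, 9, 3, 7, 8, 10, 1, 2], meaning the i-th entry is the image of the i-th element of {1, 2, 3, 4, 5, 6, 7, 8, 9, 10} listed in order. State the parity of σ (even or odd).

In disjoint-cycle form the cycle lengths are 8, 2.
A cycle is odd iff its length is even; σ has 2 even-length cycles, so sgn(σ) = (−1)^2 and σ is even.

even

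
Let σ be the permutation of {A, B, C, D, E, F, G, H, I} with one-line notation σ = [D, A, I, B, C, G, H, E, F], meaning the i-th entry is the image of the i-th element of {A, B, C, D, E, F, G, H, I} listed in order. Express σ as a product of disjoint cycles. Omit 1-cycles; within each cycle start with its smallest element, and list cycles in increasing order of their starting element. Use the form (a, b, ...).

(A, D, B)(C, I, F, G, H, E)

Start at A and follow images: A → D → B → A, giving the cycle (A, D, B).
Repeating from the next unused element and collecting all non-trivial cycles gives (A, D, B)(C, I, F, G, H, E).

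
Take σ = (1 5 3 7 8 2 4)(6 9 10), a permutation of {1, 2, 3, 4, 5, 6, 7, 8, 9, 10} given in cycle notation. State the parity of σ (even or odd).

even

The cycle lengths are 7, 3.
A cycle is odd iff its length is even; σ has 0 even-length cycles, so sgn(σ) = (−1)^0 and σ is even.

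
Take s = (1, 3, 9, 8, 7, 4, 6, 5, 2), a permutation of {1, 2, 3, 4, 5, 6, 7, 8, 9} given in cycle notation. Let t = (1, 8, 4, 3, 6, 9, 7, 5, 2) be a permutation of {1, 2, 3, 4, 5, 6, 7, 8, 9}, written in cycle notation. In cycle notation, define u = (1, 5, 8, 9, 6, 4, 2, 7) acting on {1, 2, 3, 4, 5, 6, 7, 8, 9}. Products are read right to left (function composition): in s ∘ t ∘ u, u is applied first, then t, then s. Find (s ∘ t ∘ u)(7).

(s ∘ t ∘ u)(7) = s(t(u(7))). u(7) = 1, then t(1) = 8, then s(8) = 7, so the result is 7.

7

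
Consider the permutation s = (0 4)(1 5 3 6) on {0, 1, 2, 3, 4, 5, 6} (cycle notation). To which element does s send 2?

2 does not appear in any cycle of s, so it is a fixed point: s(2) = 2.

2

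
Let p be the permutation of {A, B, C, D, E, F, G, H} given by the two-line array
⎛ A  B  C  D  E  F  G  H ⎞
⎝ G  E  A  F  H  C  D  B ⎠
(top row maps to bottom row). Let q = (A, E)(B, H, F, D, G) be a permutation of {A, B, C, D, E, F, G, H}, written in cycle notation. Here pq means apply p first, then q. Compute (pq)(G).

G

(pq)(G) = q(p(G)). p(G) = D, then q(D) = G. So (pq)(G) = G.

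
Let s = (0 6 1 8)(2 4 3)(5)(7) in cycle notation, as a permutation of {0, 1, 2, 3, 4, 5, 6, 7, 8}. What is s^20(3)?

4

3 lies in the 3-cycle (2 4 3).
Powers repeat with period 3 on this cycle, and 20 mod 3 = 2, so s^20(3) = s^2(3).
Stepping 2 places around the cycle: 3 → 2 → 4.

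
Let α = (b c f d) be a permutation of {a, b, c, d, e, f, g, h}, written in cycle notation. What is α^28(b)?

b lies in the 4-cycle (b c f d).
Since the cycle has length 4, α^28 acts on it the same as α^0 (28 mod 4 = 0).
So α^28(b) = b.

b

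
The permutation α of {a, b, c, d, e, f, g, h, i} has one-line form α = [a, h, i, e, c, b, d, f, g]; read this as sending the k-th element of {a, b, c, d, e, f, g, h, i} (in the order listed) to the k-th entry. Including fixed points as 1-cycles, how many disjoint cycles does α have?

The cycle decomposition is (a)(b, h, f)(c, i, g, d, e), which has 3 cycles (counting 1-cycles).

3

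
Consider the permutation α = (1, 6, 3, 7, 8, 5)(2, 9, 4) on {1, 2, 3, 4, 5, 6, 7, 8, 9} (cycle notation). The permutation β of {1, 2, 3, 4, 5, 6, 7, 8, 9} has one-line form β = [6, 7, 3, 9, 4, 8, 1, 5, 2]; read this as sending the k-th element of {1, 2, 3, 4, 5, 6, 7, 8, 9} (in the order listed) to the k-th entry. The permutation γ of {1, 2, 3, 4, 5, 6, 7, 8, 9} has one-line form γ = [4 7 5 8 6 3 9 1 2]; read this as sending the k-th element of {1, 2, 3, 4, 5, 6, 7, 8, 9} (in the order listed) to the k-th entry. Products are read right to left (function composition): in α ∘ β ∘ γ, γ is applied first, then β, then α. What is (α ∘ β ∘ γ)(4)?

(α ∘ β ∘ γ)(4) = α(β(γ(4))). γ(4) = 8, then β(8) = 5, then α(5) = 1, so the result is 1.

1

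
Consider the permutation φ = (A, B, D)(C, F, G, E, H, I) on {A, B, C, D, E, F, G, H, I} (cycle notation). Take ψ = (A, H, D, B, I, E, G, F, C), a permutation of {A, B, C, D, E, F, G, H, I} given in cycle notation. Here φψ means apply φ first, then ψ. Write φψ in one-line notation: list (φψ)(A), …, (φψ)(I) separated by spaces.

I B C H D F G E A

(φψ)(x) = ψ(φ(x)). Computing each image: ψ(φ(A)) = ψ(B) = I, ψ(φ(B)) = ψ(D) = B, ψ(φ(C)) = ψ(F) = C, ψ(φ(D)) = ψ(A) = H, ψ(φ(E)) = ψ(H) = D, ψ(φ(F)) = ψ(G) = F, ψ(φ(G)) = ψ(E) = G, ψ(φ(H)) = ψ(I) = E, ψ(φ(I)) = ψ(C) = A.
Hence φψ = [I B C H D F G E A].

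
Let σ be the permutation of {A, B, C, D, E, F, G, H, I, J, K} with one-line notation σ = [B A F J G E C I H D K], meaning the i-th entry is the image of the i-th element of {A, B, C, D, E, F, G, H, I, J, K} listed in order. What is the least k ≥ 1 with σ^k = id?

Decomposing into disjoint cycles gives cycle lengths 4, 2, 2, 2, 1.
The order is lcm(4, 2, 2, 2) = 4.

4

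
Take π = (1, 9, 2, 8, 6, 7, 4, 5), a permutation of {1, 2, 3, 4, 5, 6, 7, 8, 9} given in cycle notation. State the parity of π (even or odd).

odd

The cycle lengths are 8, 1.
A cycle of length ℓ contributes ℓ−1 transpositions, so π is a product of 7 transpositions — odd.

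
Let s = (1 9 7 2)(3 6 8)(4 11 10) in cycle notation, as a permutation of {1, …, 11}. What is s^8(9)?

9 lies in the 4-cycle (1 9 7 2).
On a 4-cycle, s^4 is the identity, so s^8 = s^0 there (8 ≡ 0 mod 4).
So s^8(9) = 9.

9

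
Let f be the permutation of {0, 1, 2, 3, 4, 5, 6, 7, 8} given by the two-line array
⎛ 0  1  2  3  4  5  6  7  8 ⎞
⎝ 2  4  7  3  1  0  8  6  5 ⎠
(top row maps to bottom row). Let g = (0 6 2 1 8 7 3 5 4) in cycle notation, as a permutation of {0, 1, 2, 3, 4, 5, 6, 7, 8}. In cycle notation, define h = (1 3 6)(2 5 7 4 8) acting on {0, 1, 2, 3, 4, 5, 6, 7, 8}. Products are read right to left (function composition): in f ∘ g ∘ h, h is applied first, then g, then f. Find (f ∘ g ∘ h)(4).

Apply the permutations in order: h(4) = 8, then g(8) = 7, then f(7) = 6. So (f ∘ g ∘ h)(4) = 6.

6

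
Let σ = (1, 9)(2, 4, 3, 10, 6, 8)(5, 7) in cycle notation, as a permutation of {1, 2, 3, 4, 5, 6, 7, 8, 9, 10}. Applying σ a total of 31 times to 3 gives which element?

10

3 lies in the 6-cycle (2, 4, 3, 10, 6, 8).
On a 6-cycle, σ^6 is the identity, so σ^31 = σ^1 there (31 ≡ 1 mod 6).
Advancing 1 step from 3: 3 → 10.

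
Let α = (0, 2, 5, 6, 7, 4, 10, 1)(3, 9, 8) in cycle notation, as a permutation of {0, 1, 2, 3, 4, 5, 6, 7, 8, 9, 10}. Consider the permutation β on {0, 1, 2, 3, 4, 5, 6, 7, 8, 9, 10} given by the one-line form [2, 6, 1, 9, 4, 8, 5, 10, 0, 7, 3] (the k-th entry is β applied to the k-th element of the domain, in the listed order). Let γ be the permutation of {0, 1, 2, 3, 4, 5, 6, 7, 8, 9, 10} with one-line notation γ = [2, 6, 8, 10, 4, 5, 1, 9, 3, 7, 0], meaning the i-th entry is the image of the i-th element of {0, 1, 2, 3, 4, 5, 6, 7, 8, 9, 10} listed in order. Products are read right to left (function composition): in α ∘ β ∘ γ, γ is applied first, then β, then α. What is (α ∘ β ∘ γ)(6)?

Apply the permutations in order: γ(6) = 1, then β(1) = 6, then α(6) = 7. So (α ∘ β ∘ γ)(6) = 7.

7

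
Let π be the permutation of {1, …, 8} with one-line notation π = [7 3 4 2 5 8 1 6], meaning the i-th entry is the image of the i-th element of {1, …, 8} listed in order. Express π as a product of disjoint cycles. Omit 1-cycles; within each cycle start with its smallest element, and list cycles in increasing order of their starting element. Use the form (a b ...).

From 1: 1 → 7 → 1, closing the cycle (1 7).
Continuing from each remaining unvisited element yields (1 7)(2 3 4)(6 8).

(1 7)(2 3 4)(6 8)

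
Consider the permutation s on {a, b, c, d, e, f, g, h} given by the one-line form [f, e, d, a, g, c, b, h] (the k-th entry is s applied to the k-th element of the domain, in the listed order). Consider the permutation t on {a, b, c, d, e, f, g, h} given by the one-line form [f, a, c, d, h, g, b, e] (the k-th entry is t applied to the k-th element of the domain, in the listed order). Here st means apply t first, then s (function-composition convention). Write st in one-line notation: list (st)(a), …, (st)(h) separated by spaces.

(st)(x) = s(t(x)). Computing each image: s(t(a)) = s(f) = c, s(t(b)) = s(a) = f, s(t(c)) = s(c) = d, s(t(d)) = s(d) = a, s(t(e)) = s(h) = h, s(t(f)) = s(g) = b, s(t(g)) = s(b) = e, s(t(h)) = s(e) = g.
Hence st = [c f d a h b e g].

c f d a h b e g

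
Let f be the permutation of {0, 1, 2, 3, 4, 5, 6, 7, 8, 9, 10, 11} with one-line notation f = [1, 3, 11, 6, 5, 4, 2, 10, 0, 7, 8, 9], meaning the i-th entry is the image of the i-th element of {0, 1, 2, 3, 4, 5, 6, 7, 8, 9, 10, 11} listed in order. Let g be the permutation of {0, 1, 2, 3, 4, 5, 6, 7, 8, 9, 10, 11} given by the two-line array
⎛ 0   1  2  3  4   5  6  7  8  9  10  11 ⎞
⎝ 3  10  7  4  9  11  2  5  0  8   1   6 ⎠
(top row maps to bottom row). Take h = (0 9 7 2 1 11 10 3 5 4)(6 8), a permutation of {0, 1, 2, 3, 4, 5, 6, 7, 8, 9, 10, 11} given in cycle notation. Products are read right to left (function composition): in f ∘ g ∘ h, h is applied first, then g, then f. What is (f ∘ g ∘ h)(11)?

3

(f ∘ g ∘ h)(11) = f(g(h(11))). h(11) = 10, then g(10) = 1, then f(1) = 3, so the result is 3.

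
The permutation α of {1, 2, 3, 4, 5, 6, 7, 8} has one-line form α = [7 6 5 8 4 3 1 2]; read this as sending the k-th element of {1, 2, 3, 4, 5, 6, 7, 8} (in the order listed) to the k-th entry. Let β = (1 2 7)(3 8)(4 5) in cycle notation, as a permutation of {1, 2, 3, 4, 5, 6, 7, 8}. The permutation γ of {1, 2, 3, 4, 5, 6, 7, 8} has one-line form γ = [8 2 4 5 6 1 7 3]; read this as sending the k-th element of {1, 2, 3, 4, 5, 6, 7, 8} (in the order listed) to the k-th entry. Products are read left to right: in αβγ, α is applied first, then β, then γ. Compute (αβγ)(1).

8

Chase 1: α(1) = 7; β(7) = 1; γ(1) = 8. Hence (αβγ)(1) = 8.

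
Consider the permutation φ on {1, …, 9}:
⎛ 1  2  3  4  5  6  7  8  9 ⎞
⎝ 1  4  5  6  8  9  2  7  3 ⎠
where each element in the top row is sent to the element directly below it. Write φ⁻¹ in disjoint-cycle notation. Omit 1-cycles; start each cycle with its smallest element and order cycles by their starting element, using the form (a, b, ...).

(2, 7, 8, 5, 3, 9, 6, 4)

The cycle decomposition of φ is (2, 4, 6, 9, 3, 5, 8, 7).
Reversing each cycle (and rotating so the smallest element leads) gives φ⁻¹ = (2, 7, 8, 5, 3, 9, 6, 4).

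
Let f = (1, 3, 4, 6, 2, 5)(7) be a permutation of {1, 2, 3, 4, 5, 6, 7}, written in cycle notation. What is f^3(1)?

6

1 lies in the 6-cycle (1, 3, 4, 6, 2, 5).
Advancing 3 steps from 1: 1 → 3 → 4 → 6.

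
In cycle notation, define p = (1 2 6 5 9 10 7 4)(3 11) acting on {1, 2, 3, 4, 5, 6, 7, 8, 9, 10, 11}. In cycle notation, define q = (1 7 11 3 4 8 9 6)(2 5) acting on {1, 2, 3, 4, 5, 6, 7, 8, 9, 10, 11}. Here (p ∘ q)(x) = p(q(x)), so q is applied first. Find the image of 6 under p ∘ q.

First apply q: q(6) = 1, then p(1) = 2. Thus (p ∘ q)(6) = 2.

2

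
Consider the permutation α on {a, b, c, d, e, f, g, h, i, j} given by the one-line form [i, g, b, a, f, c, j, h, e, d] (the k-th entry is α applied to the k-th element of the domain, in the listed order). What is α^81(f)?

Tracing f → c → … returns to f after 9 steps, so f lies in a 9-cycle (a, i, e, f, c, b, g, j, d).
Powers repeat with period 9 on this cycle, and 81 mod 9 = 0, so α^81(f) = α^0(f).
So α^81(f) = f.

f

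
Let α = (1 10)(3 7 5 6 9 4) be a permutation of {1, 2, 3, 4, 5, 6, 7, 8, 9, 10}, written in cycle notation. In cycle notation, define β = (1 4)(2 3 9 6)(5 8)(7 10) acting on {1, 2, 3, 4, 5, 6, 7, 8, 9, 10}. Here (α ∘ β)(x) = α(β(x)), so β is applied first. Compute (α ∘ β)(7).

β(7) = 10, then α(10) = 1; composing gives (α ∘ β)(7) = 1.

1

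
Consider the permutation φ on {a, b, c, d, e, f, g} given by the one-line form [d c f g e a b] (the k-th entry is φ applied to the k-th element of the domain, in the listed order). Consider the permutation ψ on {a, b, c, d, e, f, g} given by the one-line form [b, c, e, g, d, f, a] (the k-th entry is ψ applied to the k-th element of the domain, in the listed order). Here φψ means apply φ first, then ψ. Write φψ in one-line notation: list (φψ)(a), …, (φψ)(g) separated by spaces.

g e f a d b c

Chase each element through φ then ψ: a → d → g; b → c → e; c → f → f; d → g → a; e → e → d; f → a → b; g → b → c.
So φψ in one-line form is g e f a d b c.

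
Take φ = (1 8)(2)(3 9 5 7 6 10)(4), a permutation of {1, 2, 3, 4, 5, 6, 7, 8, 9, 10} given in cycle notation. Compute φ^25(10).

3

10 lies in the 6-cycle (3 9 5 7 6 10).
On a 6-cycle, φ^6 is the identity, so φ^25 = φ^1 there (25 ≡ 1 mod 6).
Advancing 1 step from 10: 10 → 3.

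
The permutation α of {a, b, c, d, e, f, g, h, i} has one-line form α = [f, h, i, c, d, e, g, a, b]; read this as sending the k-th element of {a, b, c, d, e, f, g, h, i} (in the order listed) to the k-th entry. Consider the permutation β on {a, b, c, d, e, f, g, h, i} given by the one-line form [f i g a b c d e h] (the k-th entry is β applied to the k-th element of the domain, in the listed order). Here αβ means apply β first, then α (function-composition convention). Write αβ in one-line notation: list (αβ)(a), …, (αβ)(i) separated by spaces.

For each element, apply β then α: a → f → e; b → i → b; c → g → g; d → a → f; e → b → h; f → c → i; g → d → c; h → e → d; i → h → a.
So αβ in one-line form is e b g f h i c d a.

e b g f h i c d a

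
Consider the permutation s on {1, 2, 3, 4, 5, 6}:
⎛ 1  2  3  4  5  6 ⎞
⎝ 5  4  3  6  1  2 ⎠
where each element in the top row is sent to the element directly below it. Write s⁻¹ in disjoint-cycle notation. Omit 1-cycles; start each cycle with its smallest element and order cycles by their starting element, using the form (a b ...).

(1 5)(2 6 4)

The cycle decomposition of s is (1 5)(2 4 6).
The inverse reverses every cycle; in canonical form, s⁻¹ = (1 5)(2 6 4).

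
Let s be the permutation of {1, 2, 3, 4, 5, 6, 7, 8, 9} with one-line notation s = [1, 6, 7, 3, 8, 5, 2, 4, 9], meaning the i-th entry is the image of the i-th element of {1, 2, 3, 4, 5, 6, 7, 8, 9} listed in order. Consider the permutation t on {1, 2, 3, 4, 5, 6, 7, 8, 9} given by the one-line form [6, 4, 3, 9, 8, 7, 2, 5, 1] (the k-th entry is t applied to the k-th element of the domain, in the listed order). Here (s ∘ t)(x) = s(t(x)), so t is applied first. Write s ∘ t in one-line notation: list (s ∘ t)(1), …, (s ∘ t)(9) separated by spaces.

(s ∘ t)(x) = s(t(x)). Computing each image: s(t(1)) = s(6) = 5, s(t(2)) = s(4) = 3, s(t(3)) = s(3) = 7, s(t(4)) = s(9) = 9, s(t(5)) = s(8) = 4, s(t(6)) = s(7) = 2, s(t(7)) = s(2) = 6, s(t(8)) = s(5) = 8, s(t(9)) = s(1) = 1.
Hence s ∘ t = [5 3 7 9 4 2 6 8 1].

5 3 7 9 4 2 6 8 1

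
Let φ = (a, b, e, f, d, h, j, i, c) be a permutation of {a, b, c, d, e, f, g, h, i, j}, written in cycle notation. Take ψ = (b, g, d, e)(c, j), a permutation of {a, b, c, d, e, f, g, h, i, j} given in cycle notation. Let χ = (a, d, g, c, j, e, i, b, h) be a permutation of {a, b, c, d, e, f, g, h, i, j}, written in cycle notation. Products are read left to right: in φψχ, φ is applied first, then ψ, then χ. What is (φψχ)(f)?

i

(φψχ)(f) = χ(ψ(φ(f))). φ(f) = d, then ψ(d) = e, then χ(e) = i, so the result is i.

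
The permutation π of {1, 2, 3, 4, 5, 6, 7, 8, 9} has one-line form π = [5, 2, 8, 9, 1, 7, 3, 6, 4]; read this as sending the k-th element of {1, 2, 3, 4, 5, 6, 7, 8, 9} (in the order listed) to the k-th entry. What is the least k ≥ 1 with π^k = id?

4

Writing π as disjoint cycles, the cycle lengths are 4, 2, 2, 1.
The order of π is the least common multiple of its cycle lengths: lcm(4, 2, 2) = 4.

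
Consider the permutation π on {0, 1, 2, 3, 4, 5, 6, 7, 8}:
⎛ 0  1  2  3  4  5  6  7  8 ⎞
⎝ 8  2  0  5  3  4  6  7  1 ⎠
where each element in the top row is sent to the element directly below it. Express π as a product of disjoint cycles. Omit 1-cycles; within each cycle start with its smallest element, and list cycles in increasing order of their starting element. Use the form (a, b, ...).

Iterating π from 0 gives 0 → 8 → 1 → 2 → 0; that is the 4-cycle (0, 8, 1, 2).
Continuing from each remaining unvisited element yields (0, 8, 1, 2)(3, 5, 4).

(0, 8, 1, 2)(3, 5, 4)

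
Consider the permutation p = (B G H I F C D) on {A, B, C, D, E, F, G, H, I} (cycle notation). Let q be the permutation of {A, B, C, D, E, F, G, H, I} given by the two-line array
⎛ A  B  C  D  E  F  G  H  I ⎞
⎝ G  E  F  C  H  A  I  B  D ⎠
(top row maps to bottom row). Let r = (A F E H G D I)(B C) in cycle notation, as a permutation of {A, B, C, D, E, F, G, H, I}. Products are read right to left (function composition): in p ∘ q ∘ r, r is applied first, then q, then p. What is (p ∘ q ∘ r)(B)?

C

Apply the permutations in order: r(B) = C, then q(C) = F, then p(F) = C. So (p ∘ q ∘ r)(B) = C.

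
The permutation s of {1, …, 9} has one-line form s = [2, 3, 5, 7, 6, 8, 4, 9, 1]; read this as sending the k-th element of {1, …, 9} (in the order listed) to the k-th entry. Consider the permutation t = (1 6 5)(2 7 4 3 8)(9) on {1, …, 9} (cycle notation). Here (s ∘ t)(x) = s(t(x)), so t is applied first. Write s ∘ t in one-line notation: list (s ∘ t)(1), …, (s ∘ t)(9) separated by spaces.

8 4 9 5 2 6 7 3 1

For each element, apply t then s: 1 → 6 → 8; 2 → 7 → 4; 3 → 8 → 9; 4 → 3 → 5; 5 → 1 → 2; 6 → 5 → 6; 7 → 4 → 7; 8 → 2 → 3; 9 → 9 → 1.
Collecting the images, s ∘ t = [8 4 9 5 2 6 7 3 1].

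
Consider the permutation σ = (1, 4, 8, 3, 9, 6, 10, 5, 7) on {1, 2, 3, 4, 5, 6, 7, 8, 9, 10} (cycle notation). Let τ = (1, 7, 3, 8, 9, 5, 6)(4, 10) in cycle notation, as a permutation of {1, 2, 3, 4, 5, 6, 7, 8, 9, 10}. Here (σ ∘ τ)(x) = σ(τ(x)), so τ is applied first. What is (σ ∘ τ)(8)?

τ(8) = 9, then σ(9) = 6; composing gives (σ ∘ τ)(8) = 6.

6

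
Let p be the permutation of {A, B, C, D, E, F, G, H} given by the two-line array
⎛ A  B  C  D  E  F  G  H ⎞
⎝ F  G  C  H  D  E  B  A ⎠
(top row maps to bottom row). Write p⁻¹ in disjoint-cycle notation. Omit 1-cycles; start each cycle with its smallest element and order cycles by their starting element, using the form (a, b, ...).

(A, H, D, E, F)(B, G)

First write p in disjoint cycles: (A, F, E, D, H)(B, G).
Reversing each cycle (and rotating so the smallest element leads) gives p⁻¹ = (A, H, D, E, F)(B, G).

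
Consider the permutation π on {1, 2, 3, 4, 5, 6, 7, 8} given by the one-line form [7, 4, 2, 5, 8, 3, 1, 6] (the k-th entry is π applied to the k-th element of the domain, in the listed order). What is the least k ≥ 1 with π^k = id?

6

Decomposing into disjoint cycles gives cycle lengths 6, 2.
The order is lcm(6, 2) = 6.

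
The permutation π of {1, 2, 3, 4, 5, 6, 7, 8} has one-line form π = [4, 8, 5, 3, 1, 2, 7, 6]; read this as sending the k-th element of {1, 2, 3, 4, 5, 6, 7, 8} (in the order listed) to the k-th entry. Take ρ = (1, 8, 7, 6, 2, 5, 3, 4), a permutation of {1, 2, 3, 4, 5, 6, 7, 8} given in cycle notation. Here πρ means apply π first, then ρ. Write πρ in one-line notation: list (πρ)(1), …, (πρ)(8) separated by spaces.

(πρ)(x) = ρ(π(x)). Computing each image: ρ(π(1)) = ρ(4) = 1, ρ(π(2)) = ρ(8) = 7, ρ(π(3)) = ρ(5) = 3, ρ(π(4)) = ρ(3) = 4, ρ(π(5)) = ρ(1) = 8, ρ(π(6)) = ρ(2) = 5, ρ(π(7)) = ρ(7) = 6, ρ(π(8)) = ρ(6) = 2.
Hence πρ = [1 7 3 4 8 5 6 2].

1 7 3 4 8 5 6 2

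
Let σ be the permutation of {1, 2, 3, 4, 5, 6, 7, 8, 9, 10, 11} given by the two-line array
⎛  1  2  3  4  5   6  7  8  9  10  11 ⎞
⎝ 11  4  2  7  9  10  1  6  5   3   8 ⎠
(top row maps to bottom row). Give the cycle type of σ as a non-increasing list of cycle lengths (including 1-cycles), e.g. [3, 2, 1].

The disjoint cycles are (1, 11, 8, 6, 10, 3, 2, 4, 7)(5, 9), with lengths 9, 2 in non-increasing order.

[9, 2]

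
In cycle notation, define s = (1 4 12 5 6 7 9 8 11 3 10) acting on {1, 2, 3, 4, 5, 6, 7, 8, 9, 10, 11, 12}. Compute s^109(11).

11 lies in the 11-cycle (1 4 12 5 6 7 9 8 11 3 10).
On an 11-cycle, s^11 is the identity, so s^109 = s^10 there (109 ≡ 10 mod 11).
Advancing 10 steps from 11: 11 → 3 → 10 → 1 → 4 → 12 → 5 → 6 → 7 → 9 → 8.

8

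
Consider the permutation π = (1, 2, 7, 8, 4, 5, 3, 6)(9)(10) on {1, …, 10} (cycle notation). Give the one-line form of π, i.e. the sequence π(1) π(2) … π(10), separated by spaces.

Each element maps to the next entry in its cycle (wrapping to the front): 1↦2, 2↦7, 3↦6, 4↦5, 5↦3, 6↦1, 7↦8, 8↦4, 9↦9, 10↦10.
Listing these in domain order gives 2 7 6 5 3 1 8 4 9 10.

2 7 6 5 3 1 8 4 9 10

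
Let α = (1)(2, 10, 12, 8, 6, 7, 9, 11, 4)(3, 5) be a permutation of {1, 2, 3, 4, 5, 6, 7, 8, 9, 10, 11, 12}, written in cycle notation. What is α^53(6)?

6 lies in the 9-cycle (2, 10, 12, 8, 6, 7, 9, 11, 4).
Since the cycle has length 9, α^53 acts on it the same as α^8 (53 mod 9 = 8).
Stepping 8 places around the cycle: 6 → 7 → 9 → 11 → 4 → 2 → 10 → 12 → 8.

8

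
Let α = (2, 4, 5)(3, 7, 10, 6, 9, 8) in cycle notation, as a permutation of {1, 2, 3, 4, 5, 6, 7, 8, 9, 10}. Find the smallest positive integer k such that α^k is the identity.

The cycle type of α is (6, 3, 1).
The order is lcm(6, 3) = 6.

6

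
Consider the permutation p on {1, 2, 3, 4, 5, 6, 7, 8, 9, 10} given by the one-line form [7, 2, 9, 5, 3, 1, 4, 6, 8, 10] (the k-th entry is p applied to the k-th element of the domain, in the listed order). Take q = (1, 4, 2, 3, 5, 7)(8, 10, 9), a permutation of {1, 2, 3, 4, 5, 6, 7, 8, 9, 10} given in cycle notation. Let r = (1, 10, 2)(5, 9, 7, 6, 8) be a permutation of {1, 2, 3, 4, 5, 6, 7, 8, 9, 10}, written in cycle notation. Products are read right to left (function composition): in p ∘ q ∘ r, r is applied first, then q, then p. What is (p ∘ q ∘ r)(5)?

(p ∘ q ∘ r)(5) = p(q(r(5))). r(5) = 9, then q(9) = 8, then p(8) = 6, so the result is 6.

6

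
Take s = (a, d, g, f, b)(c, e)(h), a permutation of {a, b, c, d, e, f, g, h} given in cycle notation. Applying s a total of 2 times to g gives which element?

b

g lies in the 5-cycle (a, d, g, f, b).
Advancing 2 steps from g: g → f → b.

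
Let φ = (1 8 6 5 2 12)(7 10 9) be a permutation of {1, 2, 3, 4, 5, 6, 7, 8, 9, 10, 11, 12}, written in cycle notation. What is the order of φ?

6

The disjoint cycles have lengths 6, 3, 1, 1, 1.
The order is lcm(6, 3) = 6.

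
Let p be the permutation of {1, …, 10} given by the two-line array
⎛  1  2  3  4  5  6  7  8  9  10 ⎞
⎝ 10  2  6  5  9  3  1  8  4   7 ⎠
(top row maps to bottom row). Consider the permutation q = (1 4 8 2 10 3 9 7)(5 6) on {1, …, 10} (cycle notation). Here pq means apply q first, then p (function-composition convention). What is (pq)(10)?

q(10) = 3, then p(3) = 6; composing gives (pq)(10) = 6.

6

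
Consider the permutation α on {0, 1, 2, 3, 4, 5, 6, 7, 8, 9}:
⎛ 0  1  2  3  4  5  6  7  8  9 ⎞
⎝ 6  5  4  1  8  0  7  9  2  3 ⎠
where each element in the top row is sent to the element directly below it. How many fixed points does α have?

0

No element satisfies α(x) = x, so there are 0 fixed points.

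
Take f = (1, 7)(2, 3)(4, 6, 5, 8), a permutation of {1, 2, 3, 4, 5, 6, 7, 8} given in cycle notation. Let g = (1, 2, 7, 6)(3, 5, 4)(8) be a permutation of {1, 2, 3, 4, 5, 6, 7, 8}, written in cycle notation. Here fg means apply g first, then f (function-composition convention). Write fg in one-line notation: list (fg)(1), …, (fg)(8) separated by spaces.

3 1 8 2 6 7 5 4

Chase each element through g then f: 1 → 2 → 3; 2 → 7 → 1; 3 → 5 → 8; 4 → 3 → 2; 5 → 4 → 6; 6 → 1 → 7; 7 → 6 → 5; 8 → 8 → 4.
Collecting the images, fg = [3 1 8 2 6 7 5 4].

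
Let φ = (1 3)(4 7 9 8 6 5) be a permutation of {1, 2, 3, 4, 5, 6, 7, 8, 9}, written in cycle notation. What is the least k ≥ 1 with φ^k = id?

The disjoint cycles have lengths 6, 2, 1.
The order of φ is the least common multiple of its cycle lengths: lcm(6, 2) = 6.

6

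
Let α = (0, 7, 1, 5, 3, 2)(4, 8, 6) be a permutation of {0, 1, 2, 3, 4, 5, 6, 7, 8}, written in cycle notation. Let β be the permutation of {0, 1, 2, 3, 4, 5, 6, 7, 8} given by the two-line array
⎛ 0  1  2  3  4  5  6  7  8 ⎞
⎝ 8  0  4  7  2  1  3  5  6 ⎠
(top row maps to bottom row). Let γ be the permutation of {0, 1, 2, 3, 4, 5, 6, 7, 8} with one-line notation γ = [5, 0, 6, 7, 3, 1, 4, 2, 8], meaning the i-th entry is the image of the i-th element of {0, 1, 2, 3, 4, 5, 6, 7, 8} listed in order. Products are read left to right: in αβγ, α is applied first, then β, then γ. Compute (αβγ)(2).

8

Apply the permutations in order: α(2) = 0, then β(0) = 8, then γ(8) = 8. So (αβγ)(2) = 8.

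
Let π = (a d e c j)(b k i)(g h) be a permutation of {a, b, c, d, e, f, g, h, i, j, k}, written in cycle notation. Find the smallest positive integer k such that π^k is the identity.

The cycle type of π is (5, 3, 2, 1).
Since disjoint cycles commute, ord(π) = lcm(5, 3, 2) = 30.

30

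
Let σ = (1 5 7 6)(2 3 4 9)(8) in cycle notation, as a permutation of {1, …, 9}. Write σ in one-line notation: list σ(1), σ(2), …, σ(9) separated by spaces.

5 3 4 9 7 1 6 8 2

Each element maps to the next entry in its cycle (wrapping to the front): 1↦5, 2↦3, 3↦4, 4↦9, 5↦7, 6↦1, 7↦6, 8↦8, 9↦2.
So the one-line form is 5 3 4 9 7 1 6 8 2.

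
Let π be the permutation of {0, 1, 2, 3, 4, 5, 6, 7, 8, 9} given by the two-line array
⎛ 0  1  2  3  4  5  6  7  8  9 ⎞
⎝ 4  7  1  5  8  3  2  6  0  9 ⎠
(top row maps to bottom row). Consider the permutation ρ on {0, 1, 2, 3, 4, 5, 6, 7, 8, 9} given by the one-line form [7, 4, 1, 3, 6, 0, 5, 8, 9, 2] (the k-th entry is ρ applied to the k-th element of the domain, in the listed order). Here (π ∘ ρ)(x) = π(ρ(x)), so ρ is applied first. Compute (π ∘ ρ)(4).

First apply ρ: ρ(4) = 6, then π(6) = 2. Thus (π ∘ ρ)(4) = 2.

2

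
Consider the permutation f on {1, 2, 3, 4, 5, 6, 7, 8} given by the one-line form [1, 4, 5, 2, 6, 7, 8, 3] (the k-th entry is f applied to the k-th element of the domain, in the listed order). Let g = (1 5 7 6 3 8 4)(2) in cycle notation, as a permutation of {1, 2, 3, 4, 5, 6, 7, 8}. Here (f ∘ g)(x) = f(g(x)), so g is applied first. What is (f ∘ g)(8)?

g(8) = 4, then f(4) = 2; composing gives (f ∘ g)(8) = 2.

2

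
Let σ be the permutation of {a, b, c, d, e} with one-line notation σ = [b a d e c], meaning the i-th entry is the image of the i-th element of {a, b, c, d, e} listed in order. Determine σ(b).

b is element number 2 of the domain, and entry number 2 of the one-line form is a, so σ(b) = a.

a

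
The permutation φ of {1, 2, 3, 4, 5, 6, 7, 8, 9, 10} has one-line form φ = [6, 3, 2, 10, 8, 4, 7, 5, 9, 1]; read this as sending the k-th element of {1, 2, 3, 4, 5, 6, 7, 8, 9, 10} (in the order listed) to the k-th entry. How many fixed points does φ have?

The fixed points (elements with φ(x) = x) are {7, 9}, so there are 2.

2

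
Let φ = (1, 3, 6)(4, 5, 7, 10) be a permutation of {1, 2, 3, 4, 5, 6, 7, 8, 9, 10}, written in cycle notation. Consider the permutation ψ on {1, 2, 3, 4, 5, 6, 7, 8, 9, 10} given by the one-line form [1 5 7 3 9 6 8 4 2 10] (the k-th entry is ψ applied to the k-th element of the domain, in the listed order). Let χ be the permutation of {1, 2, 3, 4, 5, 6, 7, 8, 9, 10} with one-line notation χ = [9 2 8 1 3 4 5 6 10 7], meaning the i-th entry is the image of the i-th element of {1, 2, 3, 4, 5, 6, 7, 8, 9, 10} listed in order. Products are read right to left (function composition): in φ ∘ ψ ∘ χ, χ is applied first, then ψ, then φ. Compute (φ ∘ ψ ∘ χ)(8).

1

Apply the permutations in order: χ(8) = 6, then ψ(6) = 6, then φ(6) = 1. So (φ ∘ ψ ∘ χ)(8) = 1.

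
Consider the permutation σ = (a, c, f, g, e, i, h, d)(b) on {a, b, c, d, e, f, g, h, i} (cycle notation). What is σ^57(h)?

h lies in the 8-cycle (a, c, f, g, e, i, h, d).
Powers repeat with period 8 on this cycle, and 57 mod 8 = 1, so σ^57(h) = σ^1(h).
Stepping 1 place around the cycle: h → d.

d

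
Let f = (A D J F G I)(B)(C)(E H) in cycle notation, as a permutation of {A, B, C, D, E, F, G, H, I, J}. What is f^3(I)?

I lies in the 6-cycle (A D J F G I).
Advancing 3 steps from I: I → A → D → J.

J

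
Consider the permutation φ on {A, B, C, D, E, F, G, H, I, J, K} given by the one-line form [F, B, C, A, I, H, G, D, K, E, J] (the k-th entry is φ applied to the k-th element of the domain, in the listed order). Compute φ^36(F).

Tracing F → H → … returns to F after 4 steps, so F lies in a 4-cycle (A F H D).
On a 4-cycle, φ^4 is the identity, so φ^36 = φ^0 there (36 ≡ 0 mod 4).
So φ^36(F) = F.

F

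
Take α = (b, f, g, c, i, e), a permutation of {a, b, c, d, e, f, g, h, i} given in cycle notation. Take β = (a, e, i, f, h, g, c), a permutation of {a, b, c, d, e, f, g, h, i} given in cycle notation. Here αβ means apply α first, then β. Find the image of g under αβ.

α(g) = c, then β(c) = a; composing gives (αβ)(g) = a.

a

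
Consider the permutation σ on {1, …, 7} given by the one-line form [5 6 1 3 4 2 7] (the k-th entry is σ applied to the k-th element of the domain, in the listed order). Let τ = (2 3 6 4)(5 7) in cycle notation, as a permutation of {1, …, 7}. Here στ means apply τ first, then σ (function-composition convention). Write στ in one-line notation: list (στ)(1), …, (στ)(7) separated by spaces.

5 1 2 6 7 3 4

For each element, apply τ then σ: 1 → 1 → 5; 2 → 3 → 1; 3 → 6 → 2; 4 → 2 → 6; 5 → 7 → 7; 6 → 4 → 3; 7 → 5 → 4.
So στ in one-line form is 5 1 2 6 7 3 4.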